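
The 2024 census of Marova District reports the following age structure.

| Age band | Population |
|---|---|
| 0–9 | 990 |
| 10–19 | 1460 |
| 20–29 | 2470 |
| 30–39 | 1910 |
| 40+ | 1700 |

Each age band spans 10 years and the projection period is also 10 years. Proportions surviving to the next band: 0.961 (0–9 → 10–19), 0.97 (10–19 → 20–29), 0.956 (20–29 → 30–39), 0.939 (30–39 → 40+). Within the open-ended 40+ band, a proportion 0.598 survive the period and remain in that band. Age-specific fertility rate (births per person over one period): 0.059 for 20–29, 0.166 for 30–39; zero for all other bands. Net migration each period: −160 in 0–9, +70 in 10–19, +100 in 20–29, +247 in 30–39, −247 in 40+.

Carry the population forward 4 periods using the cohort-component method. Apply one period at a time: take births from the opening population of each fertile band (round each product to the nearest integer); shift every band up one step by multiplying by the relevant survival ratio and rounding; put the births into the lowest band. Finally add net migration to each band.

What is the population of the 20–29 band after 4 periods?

Period 1.
Births: 2470 * 0.059 = 146 ; 1910 * 0.166 = 317 → total 463
10–19: 990 * 0.961 = 951
20–29: 1460 * 0.97 = 1416
30–39: 2470 * 0.956 = 2361
40+: 1910 * 0.939 + 1700 * 0.598 = 1793 + 1017 = 2810
Net migration: 0–9 − 160 → 303; 10–19 + 70 → 1021; 20–29 + 100 → 1516; 30–39 + 247 → 2608; 40+ − 247 → 2563
End of period: [303, 1021, 1516, 2608, 2563]
Period 2.
Births: 1516 * 0.059 = 89 ; 2608 * 0.166 = 433 → total 522
10–19: 303 * 0.961 = 291
20–29: 1021 * 0.97 = 990
30–39: 1516 * 0.956 = 1449
40+: 2608 * 0.939 + 2563 * 0.598 = 2449 + 1533 = 3982
Net migration: 0–9 − 160 → 362; 10–19 + 70 → 361; 20–29 + 100 → 1090; 30–39 + 247 → 1696; 40+ − 247 → 3735
End of period: [362, 361, 1090, 1696, 3735]
Period 3.
Births: 1090 * 0.059 = 64 ; 1696 * 0.166 = 282 → total 346
10–19: 362 * 0.961 = 348
20–29: 361 * 0.97 = 350
30–39: 1090 * 0.956 = 1042
40+: 1696 * 0.939 + 3735 * 0.598 = 1593 + 2234 = 3827
Net migration: 0–9 − 160 → 186; 10–19 + 70 → 418; 20–29 + 100 → 450; 30–39 + 247 → 1289; 40+ − 247 → 3580
End of period: [186, 418, 450, 1289, 3580]
Period 4.
Births: 450 * 0.059 = 27 ; 1289 * 0.166 = 214 → total 241
10–19: 186 * 0.961 = 179
20–29: 418 * 0.97 = 405
30–39: 450 * 0.956 = 430
40+: 1289 * 0.939 + 3580 * 0.598 = 1210 + 2141 = 3351
Net migration: 0–9 − 160 → 81; 10–19 + 70 → 249; 20–29 + 100 → 505; 30–39 + 247 → 677; 40+ − 247 → 3104
End of period: [81, 249, 505, 677, 3104]

505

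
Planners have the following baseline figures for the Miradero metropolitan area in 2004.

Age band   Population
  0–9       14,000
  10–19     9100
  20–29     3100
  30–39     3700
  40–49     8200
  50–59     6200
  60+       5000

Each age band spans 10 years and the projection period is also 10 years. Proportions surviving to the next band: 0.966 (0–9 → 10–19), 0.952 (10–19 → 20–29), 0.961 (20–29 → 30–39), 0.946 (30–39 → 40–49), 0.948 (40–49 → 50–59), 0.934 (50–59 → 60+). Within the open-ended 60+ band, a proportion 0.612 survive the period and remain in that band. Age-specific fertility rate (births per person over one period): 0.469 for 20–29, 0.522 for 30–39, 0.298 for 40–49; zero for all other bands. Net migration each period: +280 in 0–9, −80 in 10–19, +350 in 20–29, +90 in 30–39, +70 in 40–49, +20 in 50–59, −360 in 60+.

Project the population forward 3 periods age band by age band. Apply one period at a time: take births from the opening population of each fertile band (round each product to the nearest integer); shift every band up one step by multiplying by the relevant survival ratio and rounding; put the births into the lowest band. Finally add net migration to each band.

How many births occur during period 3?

Call the groups 1 to 7, youngest first.
After projecting period 1:
Births: 3100 × 0.469 = 1454  |  3700 × 0.522 = 1931  |  8200 × 0.298 = 2444 — total 5829
Group 2: 14000 × 0.966 = 13524
Group 3: 9100 × 0.952 = 8663
Group 4: 3100 × 0.961 = 2979
Group 5: 3700 × 0.946 = 3500
Group 6: 8200 × 0.948 = 7774
Group 7: 6200 × 0.934 + 5000 × 0.612 = 5791 + 3060 = 8851
Net migration: Group 1 + 280 → 6109; Group 2 − 80 → 13444; Group 3 + 350 → 9013; Group 4 + 90 → 3069; Group 5 + 70 → 3570; Group 6 + 20 → 7794; Group 7 − 360 → 8491
Giving 6109 / 13444 / 9013 / 3069 / 3570 / 7794 / 8491.
After projecting period 2:
Births: 9013 × 0.469 = 4227  |  3069 × 0.522 = 1602  |  3570 × 0.298 = 1064 — total 6893
Group 2: 6109 × 0.966 = 5901
Group 3: 13444 × 0.952 = 12799
Group 4: 9013 × 0.961 = 8661
Group 5: 3069 × 0.946 = 2903
Group 6: 3570 × 0.948 = 3384
Group 7: 7794 × 0.934 + 8491 × 0.612 = 7280 + 5196 = 12476
Net migration: Group 1 + 280 → 7173; Group 2 − 80 → 5821; Group 3 + 350 → 13149; Group 4 + 90 → 8751; Group 5 + 70 → 2973; Group 6 + 20 → 3404; Group 7 − 360 → 12116
Giving 7173 / 5821 / 13149 / 8751 / 2973 / 3404 / 12116.
After projecting period 3:
Births: 13149 × 0.469 = 6167  |  8751 × 0.522 = 4568  |  2973 × 0.298 = 886 — total 11621
Group 2: 7173 × 0.966 = 6929
Group 3: 5821 × 0.952 = 5542
Group 4: 13149 × 0.961 = 12636
Group 5: 8751 × 0.946 = 8278
Group 6: 2973 × 0.948 = 2818
Group 7: 3404 × 0.934 + 12116 × 0.612 = 3179 + 7415 = 10594
Net migration: Group 1 + 280 → 11901; Group 2 − 80 → 6849; Group 3 + 350 → 5892; Group 4 + 90 → 12726; Group 5 + 70 → 8348; Group 6 + 20 → 2838; Group 7 − 360 → 10234
Giving 11901 / 6849 / 5892 / 12726 / 8348 / 2838 / 10234.

11621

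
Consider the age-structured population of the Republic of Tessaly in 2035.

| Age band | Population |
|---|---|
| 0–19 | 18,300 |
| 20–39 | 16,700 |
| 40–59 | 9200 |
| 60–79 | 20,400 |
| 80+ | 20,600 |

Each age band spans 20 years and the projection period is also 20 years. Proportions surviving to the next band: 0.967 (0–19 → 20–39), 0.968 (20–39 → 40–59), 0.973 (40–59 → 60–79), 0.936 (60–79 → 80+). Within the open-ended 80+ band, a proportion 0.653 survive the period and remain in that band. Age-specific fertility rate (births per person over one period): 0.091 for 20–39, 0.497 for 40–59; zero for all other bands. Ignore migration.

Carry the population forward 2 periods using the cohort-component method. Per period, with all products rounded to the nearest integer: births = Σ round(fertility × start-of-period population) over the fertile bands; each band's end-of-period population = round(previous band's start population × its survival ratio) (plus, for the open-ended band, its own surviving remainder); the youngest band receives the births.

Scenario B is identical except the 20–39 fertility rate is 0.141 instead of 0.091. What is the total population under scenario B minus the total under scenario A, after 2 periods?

1692

(Groups numbered youngest = 1 to oldest = 5.)
After projecting period 1:
Births: 16700 * 0.091 = 1520 ; 9200 * 0.497 = 4572 → total 6092
Group 2: 18300 * 0.967 = 17696
Group 3: 16700 * 0.968 = 16166
Group 4: 9200 * 0.973 = 8952
Group 5: 20400 * 0.936 + 20600 * 0.653 = 19094 + 13452 = 32546
Giving 6092 / 17696 / 16166 / 8952 / 32546.
After projecting period 2:
Births: 17696 * 0.091 = 1610 ; 16166 * 0.497 = 8035 → total 9645
Group 2: 6092 * 0.967 = 5891
Group 3: 17696 * 0.968 = 17130
Group 4: 16166 * 0.973 = 15730
Group 5: 8952 * 0.936 + 32546 * 0.653 = 8379 + 21253 = 29632
Giving 9645 / 5891 / 17130 / 15730 / 29632.
Scenario A total after 2 periods: 78028
Scenario B projection —
After projecting period 1:
Births: 16700 * 0.141 = 2355 ; 9200 * 0.497 = 4572 → total 6927
Group 2: 18300 * 0.967 = 17696
Group 3: 16700 * 0.968 = 16166
Group 4: 9200 * 0.973 = 8952
Group 5: 20400 * 0.936 + 20600 * 0.653 = 19094 + 13452 = 32546
Giving 6927 / 17696 / 16166 / 8952 / 32546.
After projecting period 2:
Births: 17696 * 0.141 = 2495 ; 16166 * 0.497 = 8035 → total 10530
Group 2: 6927 * 0.967 = 6698
Group 3: 17696 * 0.968 = 17130
Group 4: 16166 * 0.973 = 15730
Group 5: 8952 * 0.936 + 32546 * 0.653 = 8379 + 21253 = 29632
Giving 10530 / 6698 / 17130 / 15730 / 29632.
Scenario B total after 2 periods: 79720
Difference B − A = 79720 − 78028 = 1692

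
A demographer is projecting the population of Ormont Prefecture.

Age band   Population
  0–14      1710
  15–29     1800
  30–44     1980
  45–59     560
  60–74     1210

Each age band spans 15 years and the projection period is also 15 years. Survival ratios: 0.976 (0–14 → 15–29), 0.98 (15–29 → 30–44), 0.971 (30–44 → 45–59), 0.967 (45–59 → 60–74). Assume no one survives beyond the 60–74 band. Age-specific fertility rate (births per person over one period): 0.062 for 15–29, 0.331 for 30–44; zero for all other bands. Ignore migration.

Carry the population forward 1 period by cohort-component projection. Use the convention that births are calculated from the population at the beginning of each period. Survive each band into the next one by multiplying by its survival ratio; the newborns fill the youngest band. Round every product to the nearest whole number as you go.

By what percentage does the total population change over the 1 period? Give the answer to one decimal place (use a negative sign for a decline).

Call the bands 1 to 5, youngest first.
Period 1.
Births: 1800 × 0.062 = 112 ; 1980 × 0.331 = 655 → total 767
Band 2: 1710 × 0.976 = 1669
Band 3: 1800 × 0.98 = 1764
Band 4: 1980 × 0.971 = 1923
Band 5: 560 × 0.967 = 542
Giving 767 / 1669 / 1764 / 1923 / 542.
Total: 7260 → 6665; change = -595; percentage change = -8.2%

-8.2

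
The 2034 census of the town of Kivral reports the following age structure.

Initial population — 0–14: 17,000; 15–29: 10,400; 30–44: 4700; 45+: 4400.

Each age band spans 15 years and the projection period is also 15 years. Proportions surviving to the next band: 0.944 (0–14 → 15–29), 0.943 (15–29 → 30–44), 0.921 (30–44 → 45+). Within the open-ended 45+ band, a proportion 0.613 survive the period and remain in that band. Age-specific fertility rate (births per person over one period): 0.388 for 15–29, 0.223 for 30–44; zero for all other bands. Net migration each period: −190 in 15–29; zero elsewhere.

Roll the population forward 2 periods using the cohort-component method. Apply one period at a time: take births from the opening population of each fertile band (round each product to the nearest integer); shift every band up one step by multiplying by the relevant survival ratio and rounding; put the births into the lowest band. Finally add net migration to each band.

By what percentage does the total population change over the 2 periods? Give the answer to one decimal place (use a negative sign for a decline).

13.0

Call the bands 1 to 4, youngest first.
— Period 1 —
Births: 10400 × 0.388 = 4035, 4700 × 0.223 = 1048 — total 5083
Band 2: 17000 × 0.944 = 16048
Band 3: 10400 × 0.943 = 9807
Band 4: 4700 × 0.921 + 4400 × 0.613 = 4329 + 2697 = 7026
Net migration: Band 2 − 190 → 15858
Population now: 0–14=5083, 15–29=15858, 30–44=9807, 45+=7026
— Period 2 —
Births: 15858 × 0.388 = 6153, 9807 × 0.223 = 2187 — total 8340
Band 2: 5083 × 0.944 = 4798
Band 3: 15858 × 0.943 = 14954
Band 4: 9807 × 0.921 + 7026 × 0.613 = 9032 + 4307 = 13339
Net migration: Band 2 − 190 → 4608
Population now: 0–14=8340, 15–29=4608, 30–44=14954, 45+=13339
Total: 36500 → 41241; change = 4741; percentage change = 13.0%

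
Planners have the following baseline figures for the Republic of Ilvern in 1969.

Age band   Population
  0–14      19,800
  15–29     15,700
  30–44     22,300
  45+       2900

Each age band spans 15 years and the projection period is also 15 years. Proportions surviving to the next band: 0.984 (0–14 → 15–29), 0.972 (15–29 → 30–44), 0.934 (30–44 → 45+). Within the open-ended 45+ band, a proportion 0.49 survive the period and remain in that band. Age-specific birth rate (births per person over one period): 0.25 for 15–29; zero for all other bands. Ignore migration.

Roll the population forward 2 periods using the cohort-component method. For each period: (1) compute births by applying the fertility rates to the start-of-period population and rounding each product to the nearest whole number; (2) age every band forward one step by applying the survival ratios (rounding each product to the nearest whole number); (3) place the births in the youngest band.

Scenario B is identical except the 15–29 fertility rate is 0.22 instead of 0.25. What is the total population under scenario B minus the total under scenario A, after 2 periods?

-1048

[period 1]
Births: 15700 × 0.25 = 3925
15–29: 19800 × 0.984 = 19483
30–44: 15700 × 0.972 = 15260
45+: 22300 × 0.934 + 2900 × 0.49 = 20828 + 1421 = 22249
Giving 3925 / 19483 / 15260 / 22249.
[period 2]
Births: 19483 × 0.25 = 4871
15–29: 3925 × 0.984 = 3862
30–44: 19483 × 0.972 = 18937
45+: 15260 × 0.934 + 22249 × 0.49 = 14253 + 10902 = 25155
Giving 4871 / 3862 / 18937 / 25155.
Scenario A total after 2 periods: 52825
Scenario B projection —
[period 1]
Births: 15700 × 0.22 = 3454
15–29: 19800 × 0.984 = 19483
30–44: 15700 × 0.972 = 15260
45+: 22300 × 0.934 + 2900 × 0.49 = 20828 + 1421 = 22249
Giving 3454 / 19483 / 15260 / 22249.
[period 2]
Births: 19483 × 0.22 = 4286
15–29: 3454 × 0.984 = 3399
30–44: 19483 × 0.972 = 18937
45+: 15260 × 0.934 + 22249 × 0.49 = 14253 + 10902 = 25155
Giving 4286 / 3399 / 18937 / 25155.
Scenario B total after 2 periods: 51777
Difference B − A = 51777 − 52825 = -1048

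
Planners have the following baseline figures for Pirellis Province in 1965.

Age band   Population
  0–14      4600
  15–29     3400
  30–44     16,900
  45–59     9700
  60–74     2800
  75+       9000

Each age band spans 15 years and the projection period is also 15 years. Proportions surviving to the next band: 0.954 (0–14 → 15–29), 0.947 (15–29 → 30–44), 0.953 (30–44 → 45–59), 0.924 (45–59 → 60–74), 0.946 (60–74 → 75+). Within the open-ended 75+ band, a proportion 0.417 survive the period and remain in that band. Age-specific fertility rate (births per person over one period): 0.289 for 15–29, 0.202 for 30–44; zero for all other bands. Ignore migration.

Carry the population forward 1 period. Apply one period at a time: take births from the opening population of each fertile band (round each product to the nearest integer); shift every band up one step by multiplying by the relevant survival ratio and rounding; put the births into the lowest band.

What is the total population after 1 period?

(Groups numbered youngest = 1 to oldest = 6.)
[period 1]
Births: 3400 * 0.289 = 983, 16900 * 0.202 = 3414 → total 4397
Group 2: 4600 * 0.954 = 4388
Group 3: 3400 * 0.947 = 3220
Group 4: 16900 * 0.953 = 16106
Group 5: 9700 * 0.924 = 8963
Group 6: 2800 * 0.946 + 9000 * 0.417 = 2649 + 3753 = 6402
Population now: 0–14=4397, 15–29=4388, 30–44=3220, 45–59=16106, 60–74=8963, 75+=6402
Total after period 1: 4397 + 4388 + 3220 + 16106 + 8963 + 6402 = 43476

43476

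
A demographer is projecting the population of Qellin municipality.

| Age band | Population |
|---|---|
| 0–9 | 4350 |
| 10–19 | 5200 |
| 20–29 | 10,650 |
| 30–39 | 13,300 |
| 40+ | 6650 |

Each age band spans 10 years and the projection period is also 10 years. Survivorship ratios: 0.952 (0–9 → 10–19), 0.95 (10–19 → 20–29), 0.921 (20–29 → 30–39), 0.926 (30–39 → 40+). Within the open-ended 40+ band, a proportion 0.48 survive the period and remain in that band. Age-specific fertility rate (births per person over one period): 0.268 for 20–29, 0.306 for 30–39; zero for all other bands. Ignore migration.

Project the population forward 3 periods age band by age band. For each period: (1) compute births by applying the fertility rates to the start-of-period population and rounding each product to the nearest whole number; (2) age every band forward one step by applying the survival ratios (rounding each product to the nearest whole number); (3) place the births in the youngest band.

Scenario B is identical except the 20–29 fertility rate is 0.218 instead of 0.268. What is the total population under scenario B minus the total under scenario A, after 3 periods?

Call the groups 1 to 5, youngest first.
After projecting period 1:
Births: 10650 * 0.268 = 2854 ; 13300 * 0.306 = 4070 ⇒ total 6924
Group 2: 4350 * 0.952 = 4141
Group 3: 5200 * 0.95 = 4940
Group 4: 10650 * 0.921 = 9809
Group 5: 13300 * 0.926 + 6650 * 0.48 = 12316 + 3192 = 15508
Population now: 0–9=6924, 10–19=4141, 20–29=4940, 30–39=9809, 40+=15508
After projecting period 2:
Births: 4940 * 0.268 = 1324 ; 9809 * 0.306 = 3002 ⇒ total 4326
Group 2: 6924 * 0.952 = 6592
Group 3: 4141 * 0.95 = 3934
Group 4: 4940 * 0.921 = 4550
Group 5: 9809 * 0.926 + 15508 * 0.48 = 9083 + 7444 = 16527
Population now: 0–9=4326, 10–19=6592, 20–29=3934, 30–39=4550, 40+=16527
After projecting period 3:
Births: 3934 * 0.268 = 1054 ; 4550 * 0.306 = 1392 ⇒ total 2446
Group 2: 4326 * 0.952 = 4118
Group 3: 6592 * 0.95 = 6262
Group 4: 3934 * 0.921 = 3623
Group 5: 4550 * 0.926 + 16527 * 0.48 = 4213 + 7933 = 12146
Population now: 0–9=2446, 10–19=4118, 20–29=6262, 30–39=3623, 40+=12146
Scenario A total after 3 periods: 28595
Scenario B projection —
After projecting period 1:
Births: 10650 * 0.218 = 2322 ; 13300 * 0.306 = 4070 ⇒ total 6392
Group 2: 4350 * 0.952 = 4141
Group 3: 5200 * 0.95 = 4940
Group 4: 10650 * 0.921 = 9809
Group 5: 13300 * 0.926 + 6650 * 0.48 = 12316 + 3192 = 15508
Population now: 0–9=6392, 10–19=4141, 20–29=4940, 30–39=9809, 40+=15508
After projecting period 2:
Births: 4940 * 0.218 = 1077 ; 9809 * 0.306 = 3002 ⇒ total 4079
Group 2: 6392 * 0.952 = 6085
Group 3: 4141 * 0.95 = 3934
Group 4: 4940 * 0.921 = 4550
Group 5: 9809 * 0.926 + 15508 * 0.48 = 9083 + 7444 = 16527
Population now: 0–9=4079, 10–19=6085, 20–29=3934, 30–39=4550, 40+=16527
After projecting period 3:
Births: 3934 * 0.218 = 858 ; 4550 * 0.306 = 1392 ⇒ total 2250
Group 2: 4079 * 0.952 = 3883
Group 3: 6085 * 0.95 = 5781
Group 4: 3934 * 0.921 = 3623
Group 5: 4550 * 0.926 + 16527 * 0.48 = 4213 + 7933 = 12146
Population now: 0–9=2250, 10–19=3883, 20–29=5781, 30–39=3623, 40+=12146
Scenario B total after 3 periods: 27683
Difference B − A = 27683 − 28595 = -912

-912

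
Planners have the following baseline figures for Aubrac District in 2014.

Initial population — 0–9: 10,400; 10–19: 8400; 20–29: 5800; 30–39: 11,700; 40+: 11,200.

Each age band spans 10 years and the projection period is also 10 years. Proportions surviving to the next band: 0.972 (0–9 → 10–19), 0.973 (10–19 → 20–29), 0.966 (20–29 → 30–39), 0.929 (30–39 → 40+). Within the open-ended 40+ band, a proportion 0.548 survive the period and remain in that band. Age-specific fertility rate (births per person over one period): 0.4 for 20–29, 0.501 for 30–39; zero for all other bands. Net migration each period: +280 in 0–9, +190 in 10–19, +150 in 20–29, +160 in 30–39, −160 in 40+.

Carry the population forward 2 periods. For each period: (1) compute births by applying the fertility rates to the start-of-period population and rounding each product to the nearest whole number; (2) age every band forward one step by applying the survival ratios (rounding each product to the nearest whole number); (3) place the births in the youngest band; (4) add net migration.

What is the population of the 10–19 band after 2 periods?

8415

Period 1.
Births: 5800 * 0.4 = 2320 ; 11700 * 0.501 = 5862 → total 8182
10–19: 10400 * 0.972 = 10109
20–29: 8400 * 0.973 = 8173
30–39: 5800 * 0.966 = 5603
40+: 11700 * 0.929 + 11200 * 0.548 = 10869 + 6138 = 17007
Net migration: 0–9 + 280 → 8462; 10–19 + 190 → 10299; 20–29 + 150 → 8323; 30–39 + 160 → 5763; 40+ − 160 → 16847
Giving 8462 / 10299 / 8323 / 5763 / 16847.
Period 2.
Births: 8323 * 0.4 = 3329 ; 5763 * 0.501 = 2887 → total 6216
10–19: 8462 * 0.972 = 8225
20–29: 10299 * 0.973 = 10021
30–39: 8323 * 0.966 = 8040
40+: 5763 * 0.929 + 16847 * 0.548 = 5354 + 9232 = 14586
Net migration: 0–9 + 280 → 6496; 10–19 + 190 → 8415; 20–29 + 150 → 10171; 30–39 + 160 → 8200; 40+ − 160 → 14426
Giving 6496 / 8415 / 10171 / 8200 / 14426.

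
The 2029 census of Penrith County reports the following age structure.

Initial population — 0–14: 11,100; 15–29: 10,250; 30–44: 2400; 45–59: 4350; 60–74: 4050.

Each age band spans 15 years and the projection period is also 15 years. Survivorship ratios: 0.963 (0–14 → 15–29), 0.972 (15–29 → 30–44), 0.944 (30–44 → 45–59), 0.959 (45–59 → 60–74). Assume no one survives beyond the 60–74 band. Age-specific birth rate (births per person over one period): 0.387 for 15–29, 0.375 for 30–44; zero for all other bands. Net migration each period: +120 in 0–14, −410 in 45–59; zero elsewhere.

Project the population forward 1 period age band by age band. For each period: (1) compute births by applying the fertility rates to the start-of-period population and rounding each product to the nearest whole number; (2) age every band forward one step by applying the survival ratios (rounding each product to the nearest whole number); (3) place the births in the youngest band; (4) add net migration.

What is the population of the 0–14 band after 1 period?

— Period 1 —
Births: 10250 * 0.387 = 3967 ; 2400 * 0.375 = 900 → 4867
15–29: 11100 * 0.963 = 10689
30–44: 10250 * 0.972 = 9963
45–59: 2400 * 0.944 = 2266
60–74: 4350 * 0.959 = 4172
Net migration: 0–14 + 120 → 4987; 45–59 − 410 → 1856
Population now: 0–14=4987, 15–29=10689, 30–44=9963, 45–59=1856, 60–74=4172

4987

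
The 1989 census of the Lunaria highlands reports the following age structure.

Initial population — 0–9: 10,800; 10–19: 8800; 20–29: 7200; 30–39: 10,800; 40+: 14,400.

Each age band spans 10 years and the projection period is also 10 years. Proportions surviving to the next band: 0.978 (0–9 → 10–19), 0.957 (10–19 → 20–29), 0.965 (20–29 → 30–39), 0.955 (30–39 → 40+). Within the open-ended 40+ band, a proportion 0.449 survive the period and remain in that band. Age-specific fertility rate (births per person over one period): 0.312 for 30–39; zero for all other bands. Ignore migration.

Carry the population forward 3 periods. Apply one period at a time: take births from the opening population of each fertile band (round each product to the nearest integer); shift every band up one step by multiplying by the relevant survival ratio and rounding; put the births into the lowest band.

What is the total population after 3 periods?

31687

Call the bands 1 to 5, youngest first.
[period 1]
Births: 10800 * 0.312 = 3370
Band 2: 10800 * 0.978 = 10562
Band 3: 8800 * 0.957 = 8422
Band 4: 7200 * 0.965 = 6948
Band 5: 10800 * 0.955 + 14400 * 0.449 = 10314 + 6466 = 16780
→ [3370, 10562, 8422, 6948, 16780]
[period 2]
Births: 6948 * 0.312 = 2168
Band 2: 3370 * 0.978 = 3296
Band 3: 10562 * 0.957 = 10108
Band 4: 8422 * 0.965 = 8127
Band 5: 6948 * 0.955 + 16780 * 0.449 = 6635 + 7534 = 14169
→ [2168, 3296, 10108, 8127, 14169]
[period 3]
Births: 8127 * 0.312 = 2536
Band 2: 2168 * 0.978 = 2120
Band 3: 3296 * 0.957 = 3154
Band 4: 10108 * 0.965 = 9754
Band 5: 8127 * 0.955 + 14169 * 0.449 = 7761 + 6362 = 14123
→ [2536, 2120, 3154, 9754, 14123]
Total after period 3: 2536 + 2120 + 3154 + 9754 + 14123 = 31687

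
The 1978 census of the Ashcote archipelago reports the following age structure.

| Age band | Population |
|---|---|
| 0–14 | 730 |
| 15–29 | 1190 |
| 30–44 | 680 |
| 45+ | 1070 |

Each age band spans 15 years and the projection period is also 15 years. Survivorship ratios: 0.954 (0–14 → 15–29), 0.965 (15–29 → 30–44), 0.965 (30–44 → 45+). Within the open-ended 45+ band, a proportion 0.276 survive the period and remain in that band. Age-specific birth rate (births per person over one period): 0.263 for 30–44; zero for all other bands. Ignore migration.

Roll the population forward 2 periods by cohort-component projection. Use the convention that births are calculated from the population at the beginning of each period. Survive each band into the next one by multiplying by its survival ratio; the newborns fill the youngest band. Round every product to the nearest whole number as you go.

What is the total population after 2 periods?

2515

Period 1:
Births: 680 × 0.263 = 179
15–29: 730 × 0.954 = 696
30–44: 1190 × 0.965 = 1148
45+: 680 × 0.965 + 1070 × 0.276 = 656 + 295 = 951
Giving 179 / 696 / 1148 / 951.
Period 2:
Births: 1148 × 0.263 = 302
15–29: 179 × 0.954 = 171
30–44: 696 × 0.965 = 672
45+: 1148 × 0.965 + 951 × 0.276 = 1108 + 262 = 1370
Giving 302 / 171 / 672 / 1370.
Total after period 2: 302 + 171 + 672 + 1370 = 2515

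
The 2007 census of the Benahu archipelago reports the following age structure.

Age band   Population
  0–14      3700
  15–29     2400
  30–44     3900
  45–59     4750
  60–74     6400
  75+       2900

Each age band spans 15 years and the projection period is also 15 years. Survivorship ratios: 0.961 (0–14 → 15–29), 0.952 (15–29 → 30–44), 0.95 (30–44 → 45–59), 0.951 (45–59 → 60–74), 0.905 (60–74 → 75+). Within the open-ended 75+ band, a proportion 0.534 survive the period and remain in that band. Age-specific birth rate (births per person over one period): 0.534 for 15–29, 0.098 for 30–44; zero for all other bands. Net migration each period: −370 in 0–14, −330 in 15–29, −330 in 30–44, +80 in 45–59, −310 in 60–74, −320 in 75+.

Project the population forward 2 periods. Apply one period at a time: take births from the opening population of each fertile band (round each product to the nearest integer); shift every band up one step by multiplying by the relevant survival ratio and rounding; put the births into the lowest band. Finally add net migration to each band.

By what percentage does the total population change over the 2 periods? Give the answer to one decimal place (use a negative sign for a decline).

— Period 1 —
Births: 2400 * 0.534 = 1282 ; 3900 * 0.098 = 382 → total 1664
15–29: 3700 * 0.961 = 3556
30–44: 2400 * 0.952 = 2285
45–59: 3900 * 0.95 = 3705
60–74: 4750 * 0.951 = 4517
75+: 6400 * 0.905 + 2900 * 0.534 = 5792 + 1549 = 7341
Net migration: 0–14 − 370 → 1294; 15–29 − 330 → 3226; 30–44 − 330 → 1955; 45–59 + 80 → 3785; 60–74 − 310 → 4207; 75+ − 320 → 7021
Population now: 0–14=1294, 15–29=3226, 30–44=1955, 45–59=3785, 60–74=4207, 75+=7021
— Period 2 —
Births: 3226 * 0.534 = 1723 ; 1955 * 0.098 = 192 → total 1915
15–29: 1294 * 0.961 = 1244
30–44: 3226 * 0.952 = 3071
45–59: 1955 * 0.95 = 1857
60–74: 3785 * 0.951 = 3600
75+: 4207 * 0.905 + 7021 * 0.534 = 3807 + 3749 = 7556
Net migration: 0–14 − 370 → 1545; 15–29 − 330 → 914; 30–44 − 330 → 2741; 45–59 + 80 → 1937; 60–74 − 310 → 3290; 75+ − 320 → 7236
Population now: 0–14=1545, 15–29=914, 30–44=2741, 45–59=1937, 60–74=3290, 75+=7236
Total: 24050 → 17663; change = -6387; percentage change = -26.6%

-26.6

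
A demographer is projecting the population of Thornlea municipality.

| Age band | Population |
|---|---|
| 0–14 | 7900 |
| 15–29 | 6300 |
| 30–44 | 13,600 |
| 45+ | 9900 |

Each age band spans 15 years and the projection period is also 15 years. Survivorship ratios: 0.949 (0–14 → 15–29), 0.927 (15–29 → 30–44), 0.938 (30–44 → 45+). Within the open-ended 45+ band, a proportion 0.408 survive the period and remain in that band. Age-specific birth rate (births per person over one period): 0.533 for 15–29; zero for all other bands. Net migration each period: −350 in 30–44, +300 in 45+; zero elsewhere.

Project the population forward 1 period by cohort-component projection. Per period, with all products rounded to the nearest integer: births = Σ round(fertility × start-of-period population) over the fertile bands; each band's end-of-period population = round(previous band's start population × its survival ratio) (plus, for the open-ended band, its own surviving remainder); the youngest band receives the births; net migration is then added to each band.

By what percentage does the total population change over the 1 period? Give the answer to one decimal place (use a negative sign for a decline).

Call the groups 1 to 4, youngest first.
— Period 1 —
Births: 6300 × 0.533 = 3358
Group 2: 7900 × 0.949 = 7497
Group 3: 6300 × 0.927 = 5840
Group 4: 13600 × 0.938 + 9900 × 0.408 = 12757 + 4039 = 16796
Net migration: Group 3 − 350 → 5490; Group 4 + 300 → 17096
End of period: [3358, 7497, 5490, 17096]
Total: 37700 → 33441; change = -4259; percentage change = -11.3%

-11.3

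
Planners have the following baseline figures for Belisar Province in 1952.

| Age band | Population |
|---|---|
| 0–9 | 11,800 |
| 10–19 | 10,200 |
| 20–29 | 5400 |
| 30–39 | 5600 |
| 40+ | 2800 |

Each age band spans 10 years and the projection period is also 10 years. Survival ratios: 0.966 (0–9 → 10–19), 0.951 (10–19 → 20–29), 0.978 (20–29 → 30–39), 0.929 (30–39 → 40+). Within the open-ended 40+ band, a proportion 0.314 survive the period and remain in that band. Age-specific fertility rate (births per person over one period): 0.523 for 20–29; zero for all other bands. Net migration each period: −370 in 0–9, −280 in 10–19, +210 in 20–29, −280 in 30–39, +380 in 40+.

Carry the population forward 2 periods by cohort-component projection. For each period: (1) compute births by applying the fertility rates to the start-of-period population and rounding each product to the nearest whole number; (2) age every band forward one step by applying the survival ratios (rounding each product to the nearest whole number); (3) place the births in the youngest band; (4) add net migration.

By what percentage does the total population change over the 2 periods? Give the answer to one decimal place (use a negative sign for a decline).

Let group 1 be 0–9 through group 5 = 40+.
Period 1.
Births: 5400 * 0.523 = 2824
Group 2: 11800 * 0.966 = 11399
Group 3: 10200 * 0.951 = 9700
Group 4: 5400 * 0.978 = 5281
Group 5: 5600 * 0.929 + 2800 * 0.314 = 5202 + 879 = 6081
Net migration: Group 1 − 370 → 2454; Group 2 − 280 → 11119; Group 3 + 210 → 9910; Group 4 − 280 → 5001; Group 5 + 380 → 6461
→ [2454, 11119, 9910, 5001, 6461]
Period 2.
Births: 9910 * 0.523 = 5183
Group 2: 2454 * 0.966 = 2371
Group 3: 11119 * 0.951 = 10574
Group 4: 9910 * 0.978 = 9692
Group 5: 5001 * 0.929 + 6461 * 0.314 = 4646 + 2029 = 6675
Net migration: Group 1 − 370 → 4813; Group 2 − 280 → 2091; Group 3 + 210 → 10784; Group 4 − 280 → 9412; Group 5 + 380 → 7055
→ [4813, 2091, 10784, 9412, 7055]
Total: 35800 → 34155; change = -1645; percentage change = -4.6%

-4.6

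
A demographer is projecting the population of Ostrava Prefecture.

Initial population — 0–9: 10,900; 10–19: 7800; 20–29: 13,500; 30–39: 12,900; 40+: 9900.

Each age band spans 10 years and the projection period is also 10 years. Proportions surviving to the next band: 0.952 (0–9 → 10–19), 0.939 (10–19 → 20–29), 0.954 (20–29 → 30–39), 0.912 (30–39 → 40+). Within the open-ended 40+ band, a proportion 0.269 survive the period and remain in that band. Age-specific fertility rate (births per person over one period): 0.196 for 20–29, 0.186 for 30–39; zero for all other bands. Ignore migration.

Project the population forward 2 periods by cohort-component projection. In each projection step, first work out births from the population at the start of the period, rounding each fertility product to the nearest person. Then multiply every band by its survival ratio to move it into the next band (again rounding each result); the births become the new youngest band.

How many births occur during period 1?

5045

Call the groups 1 to 5, youngest first.
Period 1.
Births: 13500 * 0.196 = 2646 ; 12900 * 0.186 = 2399 → total 5045
Group 2: 10900 * 0.952 = 10377
Group 3: 7800 * 0.939 = 7324
Group 4: 13500 * 0.954 = 12879
Group 5: 12900 * 0.912 + 9900 * 0.269 = 11765 + 2663 = 14428
Population now: 0–9=5045, 10–19=10377, 20–29=7324, 30–39=12879, 40+=14428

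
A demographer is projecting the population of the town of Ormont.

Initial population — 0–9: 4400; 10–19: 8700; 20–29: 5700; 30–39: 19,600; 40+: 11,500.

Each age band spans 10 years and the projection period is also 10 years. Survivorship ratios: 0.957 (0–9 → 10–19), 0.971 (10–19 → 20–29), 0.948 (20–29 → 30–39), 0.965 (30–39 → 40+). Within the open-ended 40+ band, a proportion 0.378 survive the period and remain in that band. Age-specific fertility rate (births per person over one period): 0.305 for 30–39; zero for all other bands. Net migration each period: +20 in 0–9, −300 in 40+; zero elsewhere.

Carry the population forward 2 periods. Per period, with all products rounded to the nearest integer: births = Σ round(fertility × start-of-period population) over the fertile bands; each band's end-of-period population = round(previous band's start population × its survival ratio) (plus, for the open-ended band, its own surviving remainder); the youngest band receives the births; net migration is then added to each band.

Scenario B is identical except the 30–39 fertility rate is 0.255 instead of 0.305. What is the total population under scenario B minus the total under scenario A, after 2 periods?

-1208

Period 1.
Births: 19600 × 0.305 = 5978
10–19: 4400 × 0.957 = 4211
20–29: 8700 × 0.971 = 8448
30–39: 5700 × 0.948 = 5404
40+: 19600 × 0.965 + 11500 × 0.378 = 18914 + 4347 = 23261
Net migration: 0–9 + 20 → 5998; 40+ − 300 → 22961
Giving 5998 / 4211 / 8448 / 5404 / 22961.
Period 2.
Births: 5404 × 0.305 = 1648
10–19: 5998 × 0.957 = 5740
20–29: 4211 × 0.971 = 4089
30–39: 8448 × 0.948 = 8009
40+: 5404 × 0.965 + 22961 × 0.378 = 5215 + 8679 = 13894
Net migration: 0–9 + 20 → 1668; 40+ − 300 → 13594
Giving 1668 / 5740 / 4089 / 8009 / 13594.
Scenario A total after 2 periods: 33100
Scenario B projection —
Period 1.
Births: 19600 × 0.255 = 4998
10–19: 4400 × 0.957 = 4211
20–29: 8700 × 0.971 = 8448
30–39: 5700 × 0.948 = 5404
40+: 19600 × 0.965 + 11500 × 0.378 = 18914 + 4347 = 23261
Net migration: 0–9 + 20 → 5018; 40+ − 300 → 22961
Giving 5018 / 4211 / 8448 / 5404 / 22961.
Period 2.
Births: 5404 × 0.255 = 1378
10–19: 5018 × 0.957 = 4802
20–29: 4211 × 0.971 = 4089
30–39: 8448 × 0.948 = 8009
40+: 5404 × 0.965 + 22961 × 0.378 = 5215 + 8679 = 13894
Net migration: 0–9 + 20 → 1398; 40+ − 300 → 13594
Giving 1398 / 4802 / 4089 / 8009 / 13594.
Scenario B total after 2 periods: 31892
Difference B − A = 31892 − 33100 = -1208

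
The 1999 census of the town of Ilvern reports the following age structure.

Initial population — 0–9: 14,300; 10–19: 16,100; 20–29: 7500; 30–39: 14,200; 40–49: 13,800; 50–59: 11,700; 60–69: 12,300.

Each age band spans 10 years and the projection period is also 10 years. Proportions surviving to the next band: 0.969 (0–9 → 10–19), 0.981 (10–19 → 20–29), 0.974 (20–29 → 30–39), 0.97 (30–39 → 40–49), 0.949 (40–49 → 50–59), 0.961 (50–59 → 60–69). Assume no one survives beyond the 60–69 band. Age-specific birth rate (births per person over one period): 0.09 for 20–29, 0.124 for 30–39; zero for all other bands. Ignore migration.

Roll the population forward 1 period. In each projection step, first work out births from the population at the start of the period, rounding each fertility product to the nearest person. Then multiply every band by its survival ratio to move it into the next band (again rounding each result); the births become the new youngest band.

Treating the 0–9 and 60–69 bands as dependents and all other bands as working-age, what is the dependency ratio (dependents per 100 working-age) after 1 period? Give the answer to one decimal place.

[period 1]
Births: 7500 × 0.09 = 675  |  14200 × 0.124 = 1761 — total 2436
10–19: 14300 × 0.969 = 13857
20–29: 16100 × 0.981 = 15794
30–39: 7500 × 0.974 = 7305
40–49: 14200 × 0.97 = 13774
50–59: 13800 × 0.949 = 13096
60–69: 11700 × 0.961 = 11244
→ [2436, 13857, 15794, 7305, 13774, 13096, 11244]
Dependents (band 0–9 + band 60–69) = 2436 + 11244 = 13680; working-age = 63826; ratio = 13680/63826 × 100 = 21.4

21.4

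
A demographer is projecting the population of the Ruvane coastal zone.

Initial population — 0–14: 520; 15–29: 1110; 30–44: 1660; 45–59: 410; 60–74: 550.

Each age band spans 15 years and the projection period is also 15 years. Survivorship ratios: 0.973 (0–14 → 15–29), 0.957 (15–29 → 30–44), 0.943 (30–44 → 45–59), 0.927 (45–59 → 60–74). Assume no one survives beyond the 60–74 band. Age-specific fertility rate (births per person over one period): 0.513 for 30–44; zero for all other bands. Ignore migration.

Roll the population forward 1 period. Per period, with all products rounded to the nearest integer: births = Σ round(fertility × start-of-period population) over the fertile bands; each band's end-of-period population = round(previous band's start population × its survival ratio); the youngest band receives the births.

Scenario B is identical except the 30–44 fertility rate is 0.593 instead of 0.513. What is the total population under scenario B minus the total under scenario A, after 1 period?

132

Period 1.
Births: 1660 × 0.513 = 852
15–29: 520 × 0.973 = 506
30–44: 1110 × 0.957 = 1062
45–59: 1660 × 0.943 = 1565
60–74: 410 × 0.927 = 380
End of period: [852, 506, 1062, 1565, 380]
Scenario A total after 1 period: 4365
Scenario B projection —
Period 1.
Births: 1660 × 0.593 = 984
15–29: 520 × 0.973 = 506
30–44: 1110 × 0.957 = 1062
45–59: 1660 × 0.943 = 1565
60–74: 410 × 0.927 = 380
End of period: [984, 506, 1062, 1565, 380]
Scenario B total after 1 period: 4497
Difference B − A = 4497 − 4365 = 132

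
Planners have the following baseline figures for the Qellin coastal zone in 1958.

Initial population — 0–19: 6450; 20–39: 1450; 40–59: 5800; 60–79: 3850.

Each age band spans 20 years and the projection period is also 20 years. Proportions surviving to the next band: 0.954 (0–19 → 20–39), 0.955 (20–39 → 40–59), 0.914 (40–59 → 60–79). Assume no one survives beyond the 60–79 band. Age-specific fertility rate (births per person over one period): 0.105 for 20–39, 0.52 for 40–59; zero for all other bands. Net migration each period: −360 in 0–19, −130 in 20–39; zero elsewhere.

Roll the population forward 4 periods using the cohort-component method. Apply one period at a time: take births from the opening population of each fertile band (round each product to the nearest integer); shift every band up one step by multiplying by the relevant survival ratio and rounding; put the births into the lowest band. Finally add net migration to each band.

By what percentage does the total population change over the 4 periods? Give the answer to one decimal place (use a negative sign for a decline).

-62.2

Call the groups 1 to 4, youngest first.
Period 1:
Births: 1450 × 0.105 = 152  |  5800 × 0.52 = 3016 — total 3168
Group 2: 6450 × 0.954 = 6153
Group 3: 1450 × 0.955 = 1385
Group 4: 5800 × 0.914 = 5301
Net migration: Group 1 − 360 → 2808; Group 2 − 130 → 6023
Population now: 0–19=2808, 20–39=6023, 40–59=1385, 60–79=5301
Period 2:
Births: 6023 × 0.105 = 632  |  1385 × 0.52 = 720 — total 1352
Group 2: 2808 × 0.954 = 2679
Group 3: 6023 × 0.955 = 5752
Group 4: 1385 × 0.914 = 1266
Net migration: Group 1 − 360 → 992; Group 2 − 130 → 2549
Population now: 0–19=992, 20–39=2549, 40–59=5752, 60–79=1266
Period 3:
Births: 2549 × 0.105 = 268  |  5752 × 0.52 = 2991 — total 3259
Group 2: 992 × 0.954 = 946
Group 3: 2549 × 0.955 = 2434
Group 4: 5752 × 0.914 = 5257
Net migration: Group 1 − 360 → 2899; Group 2 − 130 → 816
Population now: 0–19=2899, 20–39=816, 40–59=2434, 60–79=5257
Period 4:
Births: 816 × 0.105 = 86  |  2434 × 0.52 = 1266 — total 1352
Group 2: 2899 × 0.954 = 2766
Group 3: 816 × 0.955 = 779
Group 4: 2434 × 0.914 = 2225
Net migration: Group 1 − 360 → 992; Group 2 − 130 → 2636
Population now: 0–19=992, 20–39=2636, 40–59=779, 60–79=2225
Total: 17550 → 6632; change = -10918; percentage change = -62.2%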